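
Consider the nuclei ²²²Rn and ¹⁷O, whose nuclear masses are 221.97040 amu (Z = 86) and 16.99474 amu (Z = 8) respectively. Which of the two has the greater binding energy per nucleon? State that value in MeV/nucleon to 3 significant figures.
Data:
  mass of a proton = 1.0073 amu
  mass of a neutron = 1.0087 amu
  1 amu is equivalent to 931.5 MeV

¹⁷O; 7.78 MeV/nucleon

²²²Rn: Σm = 86(1.0073) + 136(1.0087) = 223.8110 amu; Δm = 1.84060 amu; E_B = 1714.5 MeV; E_B/A = 7.723 MeV
¹⁷O: Σm = 8(1.0073) + 9(1.0087) = 17.1367 amu; Δm = 0.14196 amu; E_B = 132.24 MeV; E_B/A = 7.779 MeV
¹⁷O has the higher binding energy per nucleon, so it is the more tightly bound nucleus.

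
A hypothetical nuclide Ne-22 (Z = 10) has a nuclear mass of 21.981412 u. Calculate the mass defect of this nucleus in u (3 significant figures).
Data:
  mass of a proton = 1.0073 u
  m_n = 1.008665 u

Σm = 10·m_p + 12·m_n = 10.0730 + 12.103980 = 22.176980 u
Mass defect Δm = 22.176980 − 21.981412 = 0.195568 u

0.196 u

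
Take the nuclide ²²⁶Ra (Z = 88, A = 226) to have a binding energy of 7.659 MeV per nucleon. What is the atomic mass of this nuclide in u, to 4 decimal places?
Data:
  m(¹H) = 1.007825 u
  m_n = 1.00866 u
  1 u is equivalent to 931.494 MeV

226.0254 u

Total binding energy = 226 × 7.659 = 1730.934 MeV
Mass defect = 1730.934 MeV / (931.494 MeV/u) = 1.858234 u
Constituent mass = 88(1.007825) + 138(1.00866) = 227.883680 u
Atomic mass = 227.883680 − 1.858234 = 226.025446 u ≈ 226.0254 u (to 4 decimal places)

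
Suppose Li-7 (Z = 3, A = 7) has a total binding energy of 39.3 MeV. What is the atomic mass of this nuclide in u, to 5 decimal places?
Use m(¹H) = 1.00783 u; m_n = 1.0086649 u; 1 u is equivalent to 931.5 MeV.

Mass defect = 39.3 MeV / (931.5 MeV/u) = 0.0421900 u
Constituent mass = 3(1.00783) + 4(1.0086649) = 7.0581496 u
Atomic mass = 7.0581496 − 0.0421900 = 7.0159596 u ≈ 7.01596 u (to 5 decimal places)

7.01596 u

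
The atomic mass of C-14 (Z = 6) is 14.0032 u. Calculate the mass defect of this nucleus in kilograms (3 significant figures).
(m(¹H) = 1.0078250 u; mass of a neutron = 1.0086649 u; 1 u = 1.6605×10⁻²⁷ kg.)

1.88e-28 kg

Σm = 6·m(¹H) + 8·m_n = 6.0469500 + 8.0693192 = 14.1162692 u
The mass defect is 14.1162692 − 14.0032 = 0.1130692 u.
In SI units: 0.1130692 u × 1.6605×10⁻²⁷ kg/u = 1.8775e-28 kg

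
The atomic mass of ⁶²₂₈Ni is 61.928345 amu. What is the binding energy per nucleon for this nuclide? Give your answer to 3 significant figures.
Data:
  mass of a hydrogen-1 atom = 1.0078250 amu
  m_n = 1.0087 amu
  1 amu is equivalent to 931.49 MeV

8.81 MeV/nucleon

With 28 protons and 34 neutrons (A = 62):
Σm = 28·m(¹H) + 34·m_n = 28.2191000 + 34.2958 = 62.5149000 amu
Mass defect Δm = 62.5149000 − 61.928345 = 0.5865550 amu
Converting to energy: 0.5865550 amu × 931.49 MeV/amu = 546.370 MeV
Per nucleon: 546.370 / 62 = 8.812 MeV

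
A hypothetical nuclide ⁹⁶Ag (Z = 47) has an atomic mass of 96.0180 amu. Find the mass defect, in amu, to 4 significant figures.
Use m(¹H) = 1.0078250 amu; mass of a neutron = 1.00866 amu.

Mass of separated nucleons = 47(1.0078250) + 49(1.00866) = 47.3677750 + 49.42434 = 96.7921150 amu
Mass defect Δm = 96.7921150 − 96.0180 = 0.7741150 amu

0.7741 amu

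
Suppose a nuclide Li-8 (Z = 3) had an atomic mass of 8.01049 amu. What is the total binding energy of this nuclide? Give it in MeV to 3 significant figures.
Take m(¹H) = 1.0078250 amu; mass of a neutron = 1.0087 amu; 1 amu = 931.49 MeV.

Z = 3, so N = A − Z = 8 − 3 = 5.
Mass of separated nucleons = 3(1.0078250) + 5(1.0087) = 3.0234750 + 5.0435 = 8.0669750 amu
Δm = 8.0669750 − 8.01049 = 0.0564850 amu
Converting to energy: 0.0564850 amu × 931.49 MeV/amu = 52.6152 MeV

52.6 MeV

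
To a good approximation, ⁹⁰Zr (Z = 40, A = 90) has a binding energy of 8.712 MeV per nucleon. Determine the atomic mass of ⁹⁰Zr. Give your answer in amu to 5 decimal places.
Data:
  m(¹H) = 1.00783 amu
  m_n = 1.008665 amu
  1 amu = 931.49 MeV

89.90470 amu

Total binding energy = 90 × 8.712 = 784.080 MeV
Mass defect = 784.080 MeV / (931.49 MeV/amu) = 0.8417482 amu
Constituent mass = 40(1.00783) + 50(1.008665) = 90.746450 amu
Atomic mass = 90.746450 − 0.8417482 = 89.9047018 amu ≈ 89.90470 amu (to 5 decimal places)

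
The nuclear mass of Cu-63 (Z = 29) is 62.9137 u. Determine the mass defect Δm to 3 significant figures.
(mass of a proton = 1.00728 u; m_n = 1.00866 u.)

0.592 u

Mass of separated nucleons = 29(1.00728) + 34(1.00866) = 29.21112 + 34.29444 = 63.50556 u
The mass defect is 63.50556 − 62.9137 = 0.59186 u.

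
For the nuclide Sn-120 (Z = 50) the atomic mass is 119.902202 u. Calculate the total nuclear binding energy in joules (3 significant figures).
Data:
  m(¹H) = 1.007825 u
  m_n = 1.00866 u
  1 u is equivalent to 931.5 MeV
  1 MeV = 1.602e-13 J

1.63e-10 J

Mass of separated nucleons = 50(1.007825) + 70(1.00866) = 50.391250 + 70.60620 = 120.997450 u
Mass defect Δm = 120.997450 − 119.902202 = 1.095248 u
E_B = 1.095248 × 931.5 = 1020.22 MeV
In joules: 1020.22 MeV × 1.602e-13 J/MeV = 1.6344e-10 J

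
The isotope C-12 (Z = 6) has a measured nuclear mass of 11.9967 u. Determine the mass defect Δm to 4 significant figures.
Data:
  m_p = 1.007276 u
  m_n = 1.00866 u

Z = 6, so N = A − Z = 12 − 6 = 6.
Mass of separated nucleons = 6(1.007276) + 6(1.00866) = 6.043656 + 6.05196 = 12.095616 u
Δm = 12.095616 − 11.9967 = 0.098916 u

0.09892 u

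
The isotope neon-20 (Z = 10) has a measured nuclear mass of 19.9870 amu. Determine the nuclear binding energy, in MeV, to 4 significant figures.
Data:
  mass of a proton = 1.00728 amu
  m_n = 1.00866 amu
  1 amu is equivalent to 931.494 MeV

160.6 MeV

With 10 protons and 10 neutrons (A = 20):
Σm = 10·m_p + 10·m_n = 10.07280 + 10.08660 = 20.15940 amu
Mass defect Δm = 20.15940 − 19.9870 = 0.17240 amu
Converting to energy: 0.17240 amu × 931.494 MeV/amu = 160.590 MeV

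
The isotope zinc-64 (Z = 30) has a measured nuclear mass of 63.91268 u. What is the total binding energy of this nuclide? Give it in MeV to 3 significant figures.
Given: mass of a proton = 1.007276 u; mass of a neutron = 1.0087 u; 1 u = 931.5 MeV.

560 MeV

Total constituent mass: 30 × 1.007276 + 34 × 1.0087 = 64.514080 u
Δm = 64.514080 − 63.91268 = 0.601400 u
Binding energy = Δm·c² = 0.601400 × 931.5 MeV/u = 560.204 MeV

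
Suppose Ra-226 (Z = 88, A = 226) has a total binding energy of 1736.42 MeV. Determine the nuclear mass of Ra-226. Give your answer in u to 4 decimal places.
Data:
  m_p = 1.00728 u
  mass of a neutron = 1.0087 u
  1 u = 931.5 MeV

Mass defect = 1736.42 MeV / (931.5 MeV/u) = 1.864112 u
Constituent mass = 88(1.00728) + 138(1.0087) = 227.84124 u
Nuclear mass = 227.84124 − 1.864112 = 225.977128 u ≈ 225.9771 u (to 4 decimal places)

225.9771 u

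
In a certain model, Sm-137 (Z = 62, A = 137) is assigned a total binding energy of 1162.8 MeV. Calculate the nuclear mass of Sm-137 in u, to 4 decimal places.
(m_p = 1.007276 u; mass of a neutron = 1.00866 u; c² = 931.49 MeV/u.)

Mass defect = 1162.8 MeV / (931.49 MeV/u) = 1.248323 u
Constituent mass = 62(1.007276) + 75(1.00866) = 138.100612 u
Nuclear mass = 138.100612 − 1.248323 = 136.852289 u ≈ 136.8523 u (to 4 decimal places)

136.8523 u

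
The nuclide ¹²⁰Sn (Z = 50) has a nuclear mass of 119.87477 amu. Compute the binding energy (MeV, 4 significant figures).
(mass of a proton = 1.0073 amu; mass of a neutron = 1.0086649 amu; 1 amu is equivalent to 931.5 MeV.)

1022 MeV

Total constituent mass: 50 × 1.0073 + 70 × 1.0086649 = 120.9715430 amu
Δm = 120.9715430 − 119.87477 = 1.0967730 amu
Converting to energy: 1.0967730 amu × 931.5 MeV/amu = 1021.64 MeV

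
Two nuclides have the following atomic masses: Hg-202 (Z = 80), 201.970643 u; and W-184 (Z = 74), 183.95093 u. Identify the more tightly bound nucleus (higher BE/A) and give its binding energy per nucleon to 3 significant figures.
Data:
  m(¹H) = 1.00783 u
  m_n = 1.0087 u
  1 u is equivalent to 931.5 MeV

Hg-202: Σm = 80(1.00783) + 122(1.0087) = 203.68780 u; Δm = 1.717157 u; E_B = 1599.5 MeV; E_B/A = 7.918 MeV
W-184: Σm = 74(1.00783) + 110(1.0087) = 185.53642 u; Δm = 1.58549 u; E_B = 1476.9 MeV; E_B/A = 8.027 MeV
W-184 has the higher binding energy per nucleon, so it is the more tightly bound nucleus.

W-184; 8.03 MeV/nucleon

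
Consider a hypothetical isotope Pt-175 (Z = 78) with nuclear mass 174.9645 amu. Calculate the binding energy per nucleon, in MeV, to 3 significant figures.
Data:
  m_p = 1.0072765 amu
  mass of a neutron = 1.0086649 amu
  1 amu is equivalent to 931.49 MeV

Σm = 78·m_p + 97·m_n = 78.5675670 + 97.8404953 = 176.4080623 amu
The mass defect is 176.4080623 − 174.9645 = 1.4435623 amu.
Converting to energy: 1.4435623 amu × 931.49 MeV/amu = 1344.66 MeV
Per nucleon: 1344.66 / 175 = 7.684 MeV

7.68 MeV/nucleon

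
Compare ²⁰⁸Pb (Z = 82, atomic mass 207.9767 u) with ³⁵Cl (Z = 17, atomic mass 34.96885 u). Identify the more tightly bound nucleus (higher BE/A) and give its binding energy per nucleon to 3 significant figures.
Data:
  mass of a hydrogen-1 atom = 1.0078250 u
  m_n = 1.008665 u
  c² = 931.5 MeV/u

²⁰⁸Pb: Σm = 82(1.0078250) + 126(1.008665) = 209.7334400 u; Δm = 1.7567400 u; E_B = 1636.4 MeV; E_B/A = 7.867 MeV
³⁵Cl: Σm = 17(1.0078250) + 18(1.008665) = 35.2889950 u; Δm = 0.3201450 u; E_B = 298.215 MeV; E_B/A = 8.520 MeV
³⁵Cl has the higher binding energy per nucleon, so it is the more tightly bound nucleus.

³⁵Cl; 8.52 MeV/nucleon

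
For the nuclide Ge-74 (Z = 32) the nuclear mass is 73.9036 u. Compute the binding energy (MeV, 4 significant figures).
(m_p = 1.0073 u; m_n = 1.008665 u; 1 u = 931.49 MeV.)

646.4 MeV

Σm = 32·m_p + 42·m_n = 32.2336 + 42.363930 = 74.597530 u
Δm = 74.597530 − 73.9036 = 0.693930 u
Binding energy = Δm·c² = 0.693930 × 931.49 MeV/u = 646.389 MeV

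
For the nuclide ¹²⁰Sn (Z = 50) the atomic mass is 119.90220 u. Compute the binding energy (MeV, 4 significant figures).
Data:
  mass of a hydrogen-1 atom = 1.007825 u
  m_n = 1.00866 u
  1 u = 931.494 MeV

Z = 50, so N = A − Z = 120 − 50 = 70.
Σm = 50·m(¹H) + 70·m_n = 50.391250 + 70.60620 = 120.997450 u
The mass defect is 120.997450 − 119.90220 = 1.095250 u.
Converting to energy: 1.095250 u × 931.494 MeV/u = 1020.22 MeV

1020 MeV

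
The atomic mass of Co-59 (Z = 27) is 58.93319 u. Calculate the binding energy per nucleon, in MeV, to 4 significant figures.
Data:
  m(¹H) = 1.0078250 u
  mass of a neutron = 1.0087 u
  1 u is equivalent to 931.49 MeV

8.786 MeV/nucleon

Σm = 27·m(¹H) + 32·m_n = 27.2112750 + 32.2784 = 59.4896750 u
Mass defect Δm = 59.4896750 − 58.93319 = 0.5564850 u
E_B = 0.5564850 × 931.49 = 518.360 MeV
Dividing by A = 59 gives 8.786 MeV per nucleon.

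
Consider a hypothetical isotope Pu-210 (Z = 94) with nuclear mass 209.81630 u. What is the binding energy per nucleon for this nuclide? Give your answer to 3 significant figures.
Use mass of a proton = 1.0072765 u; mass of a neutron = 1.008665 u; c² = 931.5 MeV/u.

The nucleus contains 94 protons and 210 − 94 = 116 neutrons.
Mass of separated nucleons = 94(1.0072765) + 116(1.008665) = 94.6839910 + 117.005140 = 211.6891310 u
Δm = 211.6891310 − 209.81630 = 1.8728310 u
Converting to energy: 1.8728310 u × 931.5 MeV/u = 1744.54 MeV
BE/A = 1744.54 MeV / 210 = 8.307 MeV/nucleon

8.31 MeV/nucleon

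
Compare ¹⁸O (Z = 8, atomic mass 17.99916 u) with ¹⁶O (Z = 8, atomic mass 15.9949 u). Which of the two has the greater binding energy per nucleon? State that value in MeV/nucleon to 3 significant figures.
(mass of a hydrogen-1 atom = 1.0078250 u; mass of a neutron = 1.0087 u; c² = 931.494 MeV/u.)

¹⁸O: Σm = 8(1.0078250) + 10(1.0087) = 18.1496000 u; Δm = 0.1504400 u; E_B = 140.13 MeV; E_B/A = 7.785 MeV
¹⁶O: Σm = 8(1.0078250) + 8(1.0087) = 16.1322000 u; Δm = 0.1373000 u; E_B = 127.89 MeV; E_B/A = 7.993 MeV
¹⁶O has the higher binding energy per nucleon, so it is the more tightly bound nucleus.

¹⁶O; 7.99 MeV/nucleon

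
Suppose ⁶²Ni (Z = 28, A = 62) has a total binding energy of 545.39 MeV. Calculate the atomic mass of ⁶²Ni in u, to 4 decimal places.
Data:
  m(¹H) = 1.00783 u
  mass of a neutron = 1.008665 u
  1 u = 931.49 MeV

Mass defect = 545.39 MeV / (931.49 MeV/u) = 0.585503 u
Constituent mass = 28(1.00783) + 34(1.008665) = 62.513850 u
Atomic mass = 62.513850 − 0.585503 = 61.928347 u ≈ 61.9283 u (to 4 decimal places)

61.9283 u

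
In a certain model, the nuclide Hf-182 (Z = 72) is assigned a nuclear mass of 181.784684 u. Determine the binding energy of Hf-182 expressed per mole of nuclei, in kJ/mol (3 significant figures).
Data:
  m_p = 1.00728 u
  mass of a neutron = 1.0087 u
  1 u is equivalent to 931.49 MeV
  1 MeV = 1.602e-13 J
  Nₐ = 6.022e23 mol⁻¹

1.52e+11 kJ/mol

The nucleus contains 72 protons and 182 − 72 = 110 neutrons.
Total constituent mass: 72 × 1.00728 + 110 × 1.0087 = 183.48116 u
Mass defect Δm = 183.48116 − 181.784684 = 1.696476 u
E_B = 1.696476 × 931.49 = 1580.25 MeV
Per nucleus in joules: 1580.25 MeV × 1.602e-13 J/MeV = 2.5316e-10 J
Per mole: 2.5316e-10 J × 6.022e23 mol⁻¹ = 1.5245e+14 J/mol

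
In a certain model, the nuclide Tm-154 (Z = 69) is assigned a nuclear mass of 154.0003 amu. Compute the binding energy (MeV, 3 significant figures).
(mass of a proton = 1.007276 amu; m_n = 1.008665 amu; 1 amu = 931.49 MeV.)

Z = 69, so N = A − Z = 154 − 69 = 85.
Σm = 69·m_p + 85·m_n = 69.502044 + 85.736525 = 155.238569 amu
Mass defect Δm = 155.238569 − 154.0003 = 1.238269 amu
E_B = 1.238269 × 931.49 = 1153.44 MeV

1150 MeV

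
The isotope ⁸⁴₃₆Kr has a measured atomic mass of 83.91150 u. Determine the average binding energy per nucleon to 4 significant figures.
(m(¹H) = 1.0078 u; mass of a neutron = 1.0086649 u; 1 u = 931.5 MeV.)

8.707 MeV/nucleon

The nucleus contains 36 protons and 84 − 36 = 48 neutrons.
Σm = 36·m(¹H) + 48·m_n = 36.2808 + 48.4159152 = 84.6967152 u
Mass defect Δm = 84.6967152 − 83.91150 = 0.7852152 u
Binding energy = Δm·c² = 0.7852152 × 931.5 MeV/u = 731.428 MeV
Per nucleon: 731.428 / 84 = 8.707 MeV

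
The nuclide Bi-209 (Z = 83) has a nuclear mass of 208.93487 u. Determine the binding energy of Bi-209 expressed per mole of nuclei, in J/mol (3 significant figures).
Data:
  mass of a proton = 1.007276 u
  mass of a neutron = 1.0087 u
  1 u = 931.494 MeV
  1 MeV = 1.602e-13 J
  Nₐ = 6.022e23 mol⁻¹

With 83 protons and 126 neutrons (A = 209):
Mass of separated nucleons = 83(1.007276) + 126(1.0087) = 83.603908 + 127.0962 = 210.700108 u
Δm = 210.700108 − 208.93487 = 1.765238 u
Binding energy = Δm·c² = 1.765238 × 931.494 MeV/u = 1644.31 MeV
Per nucleus in joules: 1644.31 MeV × 1.602e-13 J/MeV = 2.6342e-10 J
Per mole: 2.6342e-10 J × 6.022e23 mol⁻¹ = 1.5863e+14 J/mol

1.59e+14 J/mol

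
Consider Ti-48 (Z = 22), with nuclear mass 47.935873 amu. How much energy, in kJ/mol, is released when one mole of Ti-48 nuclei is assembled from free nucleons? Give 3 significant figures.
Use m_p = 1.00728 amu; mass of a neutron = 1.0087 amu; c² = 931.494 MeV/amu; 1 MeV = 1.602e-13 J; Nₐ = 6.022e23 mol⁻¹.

4.05e+10 kJ/mol

With 22 protons and 26 neutrons (A = 48):
Mass of separated nucleons = 22(1.00728) + 26(1.0087) = 22.16016 + 26.2262 = 48.38636 amu
The mass defect is 48.38636 − 47.935873 = 0.450487 amu.
Binding energy = Δm·c² = 0.450487 × 931.494 MeV/amu = 419.626 MeV
Per nucleus in joules: 419.626 MeV × 1.602e-13 J/MeV = 6.7224e-11 J
Per mole: 6.7224e-11 J × 6.022e23 mol⁻¹ = 4.0482e+13 J/mol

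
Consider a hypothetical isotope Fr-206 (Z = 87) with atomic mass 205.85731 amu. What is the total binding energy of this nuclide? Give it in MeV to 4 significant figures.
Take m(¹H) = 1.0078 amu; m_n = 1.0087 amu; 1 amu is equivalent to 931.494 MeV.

1729 MeV

Z = 87, so N = A − Z = 206 − 87 = 119.
Total constituent mass: 87 × 1.0078 + 119 × 1.0087 = 207.7139 amu
Δm = 207.7139 − 205.85731 = 1.85659 amu
Converting to energy: 1.85659 amu × 931.494 MeV/amu = 1729.40 MeV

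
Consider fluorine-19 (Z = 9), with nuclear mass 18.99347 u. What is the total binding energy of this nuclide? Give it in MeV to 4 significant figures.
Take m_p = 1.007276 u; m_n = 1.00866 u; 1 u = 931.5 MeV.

147.7 MeV

Total constituent mass: 9 × 1.007276 + 10 × 1.00866 = 19.152084 u
Mass defect Δm = 19.152084 − 18.99347 = 0.158614 u
Converting to energy: 0.158614 u × 931.5 MeV/u = 147.749 MeV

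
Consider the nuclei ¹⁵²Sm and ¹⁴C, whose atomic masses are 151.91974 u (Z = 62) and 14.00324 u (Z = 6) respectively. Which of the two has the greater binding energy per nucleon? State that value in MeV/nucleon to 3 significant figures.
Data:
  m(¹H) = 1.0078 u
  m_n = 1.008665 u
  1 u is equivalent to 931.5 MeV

¹⁵²Sm: Σm = 62(1.0078) + 90(1.008665) = 153.263450 u; Δm = 1.343710 u; E_B = 1251.666 MeV; E_B/A = 8.2346 MeV
¹⁴C: Σm = 6(1.0078) + 8(1.008665) = 14.116120 u; Δm = 0.112880 u; E_B = 105.15 MeV; E_B/A = 7.511 MeV
¹⁵²Sm has the higher binding energy per nucleon, so it is the more tightly bound nucleus.

¹⁵²Sm; 8.23 MeV/nucleon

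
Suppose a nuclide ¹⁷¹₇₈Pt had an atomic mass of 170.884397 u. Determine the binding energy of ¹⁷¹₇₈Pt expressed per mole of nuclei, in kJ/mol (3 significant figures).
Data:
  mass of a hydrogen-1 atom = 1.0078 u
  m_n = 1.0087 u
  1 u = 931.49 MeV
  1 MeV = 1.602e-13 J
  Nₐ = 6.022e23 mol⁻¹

Mass of separated nucleons = 78(1.0078) + 93(1.0087) = 78.6084 + 93.8091 = 172.4175 u
Δm = 172.4175 − 170.884397 = 1.533103 u
Converting to energy: 1.533103 u × 931.49 MeV/u = 1428.07 MeV
Per nucleus in joules: 1428.07 MeV × 1.602e-13 J/MeV = 2.2878e-10 J
Per mole: 2.2878e-10 J × 6.022e23 mol⁻¹ = 1.3777e+14 J/mol

1.38e+11 kJ/mol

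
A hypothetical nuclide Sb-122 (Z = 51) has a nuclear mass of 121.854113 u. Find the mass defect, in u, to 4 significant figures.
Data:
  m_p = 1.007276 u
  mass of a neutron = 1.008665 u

1.132 u

The nucleus contains 51 protons and 122 − 51 = 71 neutrons.
Mass of separated nucleons = 51(1.007276) + 71(1.008665) = 51.371076 + 71.615215 = 122.986291 u
The mass defect is 122.986291 − 121.854113 = 1.132178 u.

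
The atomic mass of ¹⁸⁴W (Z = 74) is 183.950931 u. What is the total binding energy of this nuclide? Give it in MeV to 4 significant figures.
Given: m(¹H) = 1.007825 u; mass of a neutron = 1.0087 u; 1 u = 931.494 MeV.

1477 MeV

Z = 74, so N = A − Z = 184 − 74 = 110.
Total constituent mass: 74 × 1.007825 + 110 × 1.0087 = 185.536050 u
The mass defect is 185.536050 − 183.950931 = 1.585119 u.
Converting to energy: 1.585119 u × 931.494 MeV/u = 1476.53 MeV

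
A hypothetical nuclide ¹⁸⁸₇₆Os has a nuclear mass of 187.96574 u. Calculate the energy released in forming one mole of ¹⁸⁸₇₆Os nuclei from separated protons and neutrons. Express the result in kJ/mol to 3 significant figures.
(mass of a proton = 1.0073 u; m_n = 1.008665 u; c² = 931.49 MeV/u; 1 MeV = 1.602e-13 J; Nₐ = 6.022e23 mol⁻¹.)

Total constituent mass: 76 × 1.0073 + 112 × 1.008665 = 189.525280 u
The mass defect is 189.525280 − 187.96574 = 1.559540 u.
E_B = 1.559540 × 931.49 = 1452.70 MeV
Per nucleus in joules: 1452.70 MeV × 1.602e-13 J/MeV = 2.3272e-10 J
Per mole: 2.3272e-10 J × 6.022e23 mol⁻¹ = 1.4014e+14 J/mol

1.40e+11 kJ/mol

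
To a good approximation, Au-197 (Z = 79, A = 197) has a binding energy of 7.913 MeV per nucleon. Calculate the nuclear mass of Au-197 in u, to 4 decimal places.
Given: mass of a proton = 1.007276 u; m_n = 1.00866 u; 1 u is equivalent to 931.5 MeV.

196.9232 u

Total binding energy = 197 × 7.913 = 1558.861 MeV
Mass defect = 1558.861 MeV / (931.5 MeV/u) = 1.673495 u
Constituent mass = 79(1.007276) + 118(1.00866) = 198.596684 u
Nuclear mass = 198.596684 − 1.673495 = 196.923189 u ≈ 196.9232 u (to 4 decimal places)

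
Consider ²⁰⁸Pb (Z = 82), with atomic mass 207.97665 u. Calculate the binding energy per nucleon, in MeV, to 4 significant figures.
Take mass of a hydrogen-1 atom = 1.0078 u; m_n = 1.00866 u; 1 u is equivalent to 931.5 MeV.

Mass of separated nucleons = 82(1.0078) + 126(1.00866) = 82.6396 + 127.09116 = 209.73076 u
Mass defect Δm = 209.73076 − 207.97665 = 1.75411 u
Converting to energy: 1.75411 u × 931.5 MeV/u = 1633.95 MeV
Dividing by A = 208 gives 7.856 MeV per nucleon.

7.856 MeV/nucleon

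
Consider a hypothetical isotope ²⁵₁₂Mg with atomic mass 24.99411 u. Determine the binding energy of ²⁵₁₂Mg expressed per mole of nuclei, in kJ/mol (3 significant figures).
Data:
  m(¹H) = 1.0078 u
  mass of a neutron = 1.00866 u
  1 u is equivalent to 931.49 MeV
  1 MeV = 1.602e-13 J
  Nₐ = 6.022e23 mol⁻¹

Z = 12, so N = A − Z = 25 − 12 = 13.
Total constituent mass: 12 × 1.0078 + 13 × 1.00866 = 25.20618 u
Δm = 25.20618 − 24.99411 = 0.21207 u
E_B = 0.21207 × 931.49 = 197.541 MeV
Per nucleus in joules: 197.541 MeV × 1.602e-13 J/MeV = 3.1646e-11 J
Per mole: 3.1646e-11 J × 6.022e23 mol⁻¹ = 1.9057e+13 J/mol

1.91e+10 kJ/mol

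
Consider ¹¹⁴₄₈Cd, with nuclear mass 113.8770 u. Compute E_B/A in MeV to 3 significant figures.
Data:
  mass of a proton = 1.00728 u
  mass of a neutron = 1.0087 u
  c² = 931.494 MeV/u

Mass of separated nucleons = 48(1.00728) + 66(1.0087) = 48.34944 + 66.5742 = 114.92364 u
The mass defect is 114.92364 − 113.8770 = 1.04664 u.
Converting to energy: 1.04664 u × 931.494 MeV/u = 974.939 MeV
Per nucleon: 974.939 / 114 = 8.552 MeV

8.55 MeV/nucleon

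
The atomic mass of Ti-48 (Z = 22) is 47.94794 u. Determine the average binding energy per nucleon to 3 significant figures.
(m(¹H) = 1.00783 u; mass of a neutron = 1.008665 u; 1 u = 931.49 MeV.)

Z = 22, so N = A − Z = 48 − 22 = 26.
Σm = 22·m(¹H) + 26·m_n = 22.17226 + 26.225290 = 48.397550 u
The mass defect is 48.397550 − 47.94794 = 0.449610 u.
Converting to energy: 0.449610 u × 931.49 MeV/u = 418.807 MeV
Dividing by A = 48 gives 8.725 MeV per nucleon.

8.73 MeV/nucleon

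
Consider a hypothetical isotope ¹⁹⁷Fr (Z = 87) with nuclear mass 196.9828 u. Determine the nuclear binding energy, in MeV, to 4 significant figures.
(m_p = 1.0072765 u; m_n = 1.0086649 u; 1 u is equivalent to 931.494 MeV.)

1494 MeV

Z = 87, so N = A − Z = 197 − 87 = 110.
Mass of separated nucleons = 87(1.0072765) + 110(1.0086649) = 87.6330555 + 110.9531390 = 198.5861945 u
Δm = 198.5861945 − 196.9828 = 1.6033945 u
Converting to energy: 1.6033945 u × 931.494 MeV/u = 1493.55 MeV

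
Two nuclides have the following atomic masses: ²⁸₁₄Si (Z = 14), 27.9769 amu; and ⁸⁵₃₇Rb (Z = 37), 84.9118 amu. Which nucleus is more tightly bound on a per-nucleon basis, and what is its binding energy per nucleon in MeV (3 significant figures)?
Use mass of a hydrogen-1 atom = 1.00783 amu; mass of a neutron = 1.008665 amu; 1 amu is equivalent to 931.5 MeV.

⁸⁵₃₇Rb; 8.70 MeV/nucleon

²⁸₁₄Si: Σm = 14(1.00783) + 14(1.008665) = 28.230930 amu; Δm = 0.254030 amu; E_B = 236.63 MeV; E_B/A = 8.451 MeV
⁸⁵₃₇Rb: Σm = 37(1.00783) + 48(1.008665) = 85.705630 amu; Δm = 0.793830 amu; E_B = 739.45 MeV; E_B/A = 8.699 MeV
⁸⁵₃₇Rb has the higher binding energy per nucleon, so it is the more tightly bound nucleus.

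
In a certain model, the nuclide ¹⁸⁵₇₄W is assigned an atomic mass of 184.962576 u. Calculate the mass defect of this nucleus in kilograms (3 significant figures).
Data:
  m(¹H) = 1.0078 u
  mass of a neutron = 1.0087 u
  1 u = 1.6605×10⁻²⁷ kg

2.62e-27 kg

Mass of separated nucleons = 74(1.0078) + 111(1.0087) = 74.5772 + 111.9657 = 186.5429 u
Mass defect Δm = 186.5429 − 184.962576 = 1.580324 u
In SI units: 1.580324 u × 1.6605×10⁻²⁷ kg/u = 2.6241e-27 kg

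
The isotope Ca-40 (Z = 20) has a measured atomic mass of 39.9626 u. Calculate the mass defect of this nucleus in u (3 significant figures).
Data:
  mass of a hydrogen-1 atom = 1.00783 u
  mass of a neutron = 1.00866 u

0.367 u

Σm = 20·m(¹H) + 20·m_n = 20.15660 + 20.17320 = 40.32980 u
Mass defect Δm = 40.32980 − 39.9626 = 0.36720 u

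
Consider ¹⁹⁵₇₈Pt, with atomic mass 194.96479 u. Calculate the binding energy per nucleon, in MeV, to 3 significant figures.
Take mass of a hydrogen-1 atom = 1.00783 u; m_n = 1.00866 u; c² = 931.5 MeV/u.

Total constituent mass: 78 × 1.00783 + 117 × 1.00866 = 196.62396 u
The mass defect is 196.62396 − 194.96479 = 1.65917 u.
Binding energy = Δm·c² = 1.65917 × 931.5 MeV/u = 1545.52 MeV
BE/A = 1545.52 MeV / 195 = 7.926 MeV/nucleon

7.93 MeV/nucleon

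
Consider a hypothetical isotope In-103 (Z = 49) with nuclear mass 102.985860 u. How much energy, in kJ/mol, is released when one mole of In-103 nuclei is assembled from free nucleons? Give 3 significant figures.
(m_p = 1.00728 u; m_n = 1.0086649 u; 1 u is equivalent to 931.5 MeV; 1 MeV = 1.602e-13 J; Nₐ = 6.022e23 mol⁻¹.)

With 49 protons and 54 neutrons (A = 103):
Total constituent mass: 49 × 1.00728 + 54 × 1.0086649 = 103.8246246 u
Mass defect Δm = 103.8246246 − 102.985860 = 0.8387646 u
E_B = 0.8387646 × 931.5 = 781.309 MeV
Per nucleus in joules: 781.309 MeV × 1.602e-13 J/MeV = 1.2517e-10 J
Per mole: 1.2517e-10 J × 6.022e23 mol⁻¹ = 7.5377e+13 J/mol

7.54e+10 kJ/mol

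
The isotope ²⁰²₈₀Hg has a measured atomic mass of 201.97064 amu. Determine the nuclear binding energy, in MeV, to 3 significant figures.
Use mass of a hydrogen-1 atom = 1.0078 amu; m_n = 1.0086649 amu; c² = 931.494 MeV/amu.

1590 MeV

The nucleus contains 80 protons and 202 − 80 = 122 neutrons.
Mass of separated nucleons = 80(1.0078) + 122(1.0086649) = 80.6240 + 123.0571178 = 203.6811178 amu
The mass defect is 203.6811178 − 201.97064 = 1.7104778 amu.
E_B = 1.7104778 × 931.494 = 1593.30 MeV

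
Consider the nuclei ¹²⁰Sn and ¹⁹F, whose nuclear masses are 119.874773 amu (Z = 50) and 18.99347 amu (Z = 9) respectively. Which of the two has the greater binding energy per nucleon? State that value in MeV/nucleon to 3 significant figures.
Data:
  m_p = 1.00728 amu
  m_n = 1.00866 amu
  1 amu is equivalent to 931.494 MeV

¹²⁰Sn: Σm = 50(1.00728) + 70(1.00866) = 120.97020 amu; Δm = 1.095427 amu; E_B = 1020.4 MeV; E_B/A = 8.503 MeV
¹⁹F: Σm = 9(1.00728) + 10(1.00866) = 19.15212 amu; Δm = 0.15865 amu; E_B = 147.78 MeV; E_B/A = 7.778 MeV
¹²⁰Sn has the higher binding energy per nucleon, so it is the more tightly bound nucleus.

¹²⁰Sn; 8.50 MeV/nucleon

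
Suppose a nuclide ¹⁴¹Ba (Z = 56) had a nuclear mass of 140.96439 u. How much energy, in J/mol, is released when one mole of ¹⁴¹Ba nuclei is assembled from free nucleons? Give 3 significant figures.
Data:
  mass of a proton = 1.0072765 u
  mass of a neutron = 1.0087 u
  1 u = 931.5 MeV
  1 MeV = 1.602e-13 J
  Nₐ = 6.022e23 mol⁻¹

1.06e+14 J/mol

Σm = 56·m_p + 85·m_n = 56.4074840 + 85.7395 = 142.1469840 u
Δm = 142.1469840 − 140.96439 = 1.1825940 u
Converting to energy: 1.1825940 u × 931.5 MeV/u = 1101.59 MeV
Per nucleus in joules: 1101.59 MeV × 1.602e-13 J/MeV = 1.7647e-10 J
Per mole: 1.7647e-10 J × 6.022e23 mol⁻¹ = 1.0627e+14 J/mol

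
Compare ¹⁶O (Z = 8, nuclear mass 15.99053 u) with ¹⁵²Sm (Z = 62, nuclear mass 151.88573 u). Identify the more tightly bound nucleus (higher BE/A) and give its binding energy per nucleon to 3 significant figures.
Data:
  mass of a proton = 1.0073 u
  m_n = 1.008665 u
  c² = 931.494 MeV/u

¹⁵²Sm; 8.25 MeV/nucleon

¹⁶O: Σm = 8(1.0073) + 8(1.008665) = 16.127720 u; Δm = 0.137190 u; E_B = 127.79 MeV; E_B/A = 7.987 MeV
¹⁵²Sm: Σm = 62(1.0073) + 90(1.008665) = 153.232450 u; Δm = 1.346720 u; E_B = 1254.5 MeV; E_B/A = 8.253 MeV
¹⁵²Sm has the higher binding energy per nucleon, so it is the more tightly bound nucleus.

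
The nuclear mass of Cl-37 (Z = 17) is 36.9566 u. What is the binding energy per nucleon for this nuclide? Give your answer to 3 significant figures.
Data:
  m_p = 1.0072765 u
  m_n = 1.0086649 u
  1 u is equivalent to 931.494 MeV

The nucleus contains 17 protons and 37 − 17 = 20 neutrons.
Mass of separated nucleons = 17(1.0072765) + 20(1.0086649) = 17.1237005 + 20.1732980 = 37.2969985 u
Mass defect Δm = 37.2969985 − 36.9566 = 0.3403985 u
E_B = 0.3403985 × 931.494 = 317.079 MeV
Per nucleon: 317.079 / 37 = 8.570 MeV

8.57 MeV/nucleon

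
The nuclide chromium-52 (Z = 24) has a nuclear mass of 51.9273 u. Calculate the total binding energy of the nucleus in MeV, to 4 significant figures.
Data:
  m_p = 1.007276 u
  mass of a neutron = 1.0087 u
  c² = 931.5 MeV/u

457.3 MeV

The nucleus contains 24 protons and 52 − 24 = 28 neutrons.
Σm = 24·m_p + 28·m_n = 24.174624 + 28.2436 = 52.418224 u
The mass defect is 52.418224 − 51.9273 = 0.490924 u.
Converting to energy: 0.490924 u × 931.5 MeV/u = 457.296 MeV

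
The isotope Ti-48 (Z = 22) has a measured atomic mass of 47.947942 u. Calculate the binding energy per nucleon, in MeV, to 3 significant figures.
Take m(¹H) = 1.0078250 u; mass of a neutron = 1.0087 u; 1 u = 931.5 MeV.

8.74 MeV/nucleon

The nucleus contains 22 protons and 48 − 22 = 26 neutrons.
Total constituent mass: 22 × 1.0078250 + 26 × 1.0087 = 48.3983500 u
The mass defect is 48.3983500 − 47.947942 = 0.4504080 u.
Binding energy = Δm·c² = 0.4504080 × 931.5 MeV/u = 419.555 MeV
Dividing by A = 48 gives 8.741 MeV per nucleon.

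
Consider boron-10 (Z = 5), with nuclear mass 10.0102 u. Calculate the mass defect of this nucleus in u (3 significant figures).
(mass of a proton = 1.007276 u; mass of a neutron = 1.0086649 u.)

0.0695 u

Total constituent mass: 5 × 1.007276 + 5 × 1.0086649 = 10.0797045 u
Δm = 10.0797045 − 10.0102 = 0.0695045 u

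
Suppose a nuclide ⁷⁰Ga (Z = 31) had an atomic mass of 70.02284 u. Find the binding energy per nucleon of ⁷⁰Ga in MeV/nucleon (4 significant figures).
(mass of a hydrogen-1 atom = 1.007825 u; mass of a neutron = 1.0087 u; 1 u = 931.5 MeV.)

Total constituent mass: 31 × 1.007825 + 39 × 1.0087 = 70.581875 u
Δm = 70.581875 − 70.02284 = 0.559035 u
Converting to energy: 0.559035 u × 931.5 MeV/u = 520.741 MeV
Dividing by A = 70 gives 7.439 MeV per nucleon.

7.439 MeV/nucleon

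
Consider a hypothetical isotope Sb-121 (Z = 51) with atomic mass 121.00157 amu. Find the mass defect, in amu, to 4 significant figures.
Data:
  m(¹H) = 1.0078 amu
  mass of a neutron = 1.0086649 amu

With 51 protons and 70 neutrons (A = 121):
Σm = 51·m(¹H) + 70·m_n = 51.3978 + 70.6065430 = 122.0043430 amu
The mass defect is 122.0043430 − 121.00157 = 1.0027730 amu.

1.003 amu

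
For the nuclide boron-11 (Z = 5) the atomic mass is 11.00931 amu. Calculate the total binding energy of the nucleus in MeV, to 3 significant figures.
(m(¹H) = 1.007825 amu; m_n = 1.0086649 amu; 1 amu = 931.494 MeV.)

76.2 MeV

Mass of separated nucleons = 5(1.007825) + 6(1.0086649) = 5.039125 + 6.0519894 = 11.0911144 amu
Δm = 11.0911144 − 11.00931 = 0.0818044 amu
Binding energy = Δm·c² = 0.0818044 × 931.494 MeV/amu = 76.2003 MeV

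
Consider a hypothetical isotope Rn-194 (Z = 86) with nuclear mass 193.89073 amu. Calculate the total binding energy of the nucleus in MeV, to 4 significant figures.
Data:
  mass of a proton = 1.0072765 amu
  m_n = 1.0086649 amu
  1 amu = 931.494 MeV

With 86 protons and 108 neutrons (A = 194):
Mass of separated nucleons = 86(1.0072765) + 108(1.0086649) = 86.6257790 + 108.9358092 = 195.5615882 amu
Δm = 195.5615882 − 193.89073 = 1.6708582 amu
Binding energy = Δm·c² = 1.6708582 × 931.494 MeV/amu = 1556.39 MeV

1556 MeV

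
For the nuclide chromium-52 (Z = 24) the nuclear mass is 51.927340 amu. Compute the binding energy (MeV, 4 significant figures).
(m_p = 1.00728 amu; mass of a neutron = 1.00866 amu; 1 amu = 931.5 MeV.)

456.3 MeV

Z = 24, so N = A − Z = 52 − 24 = 28.
Mass of separated nucleons = 24(1.00728) + 28(1.00866) = 24.17472 + 28.24248 = 52.41720 amu
Δm = 52.41720 − 51.927340 = 0.489860 amu
Binding energy = Δm·c² = 0.489860 × 931.5 MeV/amu = 456.305 MeV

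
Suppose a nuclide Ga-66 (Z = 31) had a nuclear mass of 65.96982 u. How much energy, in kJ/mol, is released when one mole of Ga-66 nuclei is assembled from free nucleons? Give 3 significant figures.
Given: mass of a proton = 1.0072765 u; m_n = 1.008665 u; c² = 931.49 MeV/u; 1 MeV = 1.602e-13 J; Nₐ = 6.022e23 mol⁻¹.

Total constituent mass: 31 × 1.0072765 + 35 × 1.008665 = 66.5288465 u
Δm = 66.5288465 − 65.96982 = 0.5590265 u
Converting to energy: 0.5590265 u × 931.49 MeV/u = 520.728 MeV
Per nucleus in joules: 520.728 MeV × 1.602e-13 J/MeV = 8.3421e-11 J
Per mole: 8.3421e-11 J × 6.022e23 mol⁻¹ = 5.0236e+13 J/mol

5.02e+10 kJ/mol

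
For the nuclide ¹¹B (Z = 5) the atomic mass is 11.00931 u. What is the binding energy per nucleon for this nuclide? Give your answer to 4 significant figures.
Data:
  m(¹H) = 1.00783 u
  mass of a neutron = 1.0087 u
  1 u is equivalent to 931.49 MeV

The nucleus contains 5 protons and 11 − 5 = 6 neutrons.
Σm = 5·m(¹H) + 6·m_n = 5.03915 + 6.0522 = 11.09135 u
Δm = 11.09135 − 11.00931 = 0.08204 u
Converting to energy: 0.08204 u × 931.49 MeV/u = 76.4194 MeV
BE/A = 76.4194 MeV / 11 = 6.947 MeV/nucleon

6.947 MeV/nucleon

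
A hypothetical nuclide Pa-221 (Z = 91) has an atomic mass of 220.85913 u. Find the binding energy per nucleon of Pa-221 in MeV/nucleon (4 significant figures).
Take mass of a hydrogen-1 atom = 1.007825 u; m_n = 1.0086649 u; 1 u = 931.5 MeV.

Z = 91, so N = A − Z = 221 − 91 = 130.
Total constituent mass: 91 × 1.007825 + 130 × 1.0086649 = 222.8385120 u
Δm = 222.8385120 − 220.85913 = 1.9793820 u
E_B = 1.9793820 × 931.5 = 1843.79 MeV
BE/A = 1843.79 MeV / 221 = 8.343 MeV/nucleon

8.343 MeV/nucleon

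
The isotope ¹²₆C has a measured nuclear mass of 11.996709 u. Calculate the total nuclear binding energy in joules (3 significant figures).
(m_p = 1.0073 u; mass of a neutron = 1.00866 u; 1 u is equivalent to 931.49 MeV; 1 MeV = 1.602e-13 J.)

1.48e-11 J

Mass of separated nucleons = 6(1.0073) + 6(1.00866) = 6.0438 + 6.05196 = 12.09576 u
Δm = 12.09576 − 11.996709 = 0.099051 u
E_B = 0.099051 × 931.49 = 92.2650 MeV
In joules: 92.2650 MeV × 1.602e-13 J/MeV = 1.4781e-11 J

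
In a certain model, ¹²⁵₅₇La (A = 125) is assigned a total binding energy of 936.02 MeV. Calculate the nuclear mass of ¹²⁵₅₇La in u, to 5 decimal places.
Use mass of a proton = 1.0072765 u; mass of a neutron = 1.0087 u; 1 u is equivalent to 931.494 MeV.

Mass defect = 936.02 MeV / (931.494 MeV/u) = 1.0048589 u
Constituent mass = 57(1.0072765) + 68(1.0087) = 126.0063605 u
Nuclear mass = 126.0063605 − 1.0048589 = 125.0015016 u ≈ 125.00150 u (to 5 decimal places)

125.00150 u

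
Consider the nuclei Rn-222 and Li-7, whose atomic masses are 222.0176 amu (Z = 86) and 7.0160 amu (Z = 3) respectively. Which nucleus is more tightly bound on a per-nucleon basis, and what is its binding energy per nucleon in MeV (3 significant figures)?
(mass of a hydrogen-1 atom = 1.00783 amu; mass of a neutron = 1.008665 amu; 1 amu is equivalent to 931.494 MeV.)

Rn-222; 7.70 MeV/nucleon

Rn-222: Σm = 86(1.00783) + 136(1.008665) = 223.851820 amu; Δm = 1.834220 amu; E_B = 1708.6 MeV; E_B/A = 7.696 MeV
Li-7: Σm = 3(1.00783) + 4(1.008665) = 7.058150 amu; Δm = 0.042150 amu; E_B = 39.262 MeV; E_B/A = 5.609 MeV
Rn-222 has the higher binding energy per nucleon, so it is the more tightly bound nucleus.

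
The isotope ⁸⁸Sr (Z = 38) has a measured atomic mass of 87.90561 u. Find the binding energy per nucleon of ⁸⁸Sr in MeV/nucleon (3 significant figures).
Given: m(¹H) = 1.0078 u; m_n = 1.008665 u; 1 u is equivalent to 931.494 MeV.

Mass of separated nucleons = 38(1.0078) + 50(1.008665) = 38.2964 + 50.433250 = 88.729650 u
Δm = 88.729650 − 87.90561 = 0.824040 u
Converting to energy: 0.824040 u × 931.494 MeV/u = 767.588 MeV
Per nucleon: 767.588 / 88 = 8.723 MeV

8.72 MeV/nucleon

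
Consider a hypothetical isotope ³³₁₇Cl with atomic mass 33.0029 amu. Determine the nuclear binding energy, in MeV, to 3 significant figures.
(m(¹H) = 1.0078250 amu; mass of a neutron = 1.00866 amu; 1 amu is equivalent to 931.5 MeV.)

With 17 protons and 16 neutrons (A = 33):
Σm = 17·m(¹H) + 16·m_n = 17.1330250 + 16.13856 = 33.2715850 amu
Mass defect Δm = 33.2715850 − 33.0029 = 0.2686850 amu
Binding energy = Δm·c² = 0.2686850 × 931.5 MeV/amu = 250.280 MeV

250 MeV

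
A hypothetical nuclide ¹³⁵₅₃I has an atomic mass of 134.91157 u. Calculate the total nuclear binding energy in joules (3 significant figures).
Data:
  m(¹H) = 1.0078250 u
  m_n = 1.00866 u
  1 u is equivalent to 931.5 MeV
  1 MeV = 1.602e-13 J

1.81e-10 J

The nucleus contains 53 protons and 135 − 53 = 82 neutrons.
Mass of separated nucleons = 53(1.0078250) + 82(1.00866) = 53.4147250 + 82.71012 = 136.1248450 u
The mass defect is 136.1248450 − 134.91157 = 1.2132750 u.
E_B = 1.2132750 × 931.5 = 1130.17 MeV
In joules: 1130.17 MeV × 1.602e-13 J/MeV = 1.8105e-10 J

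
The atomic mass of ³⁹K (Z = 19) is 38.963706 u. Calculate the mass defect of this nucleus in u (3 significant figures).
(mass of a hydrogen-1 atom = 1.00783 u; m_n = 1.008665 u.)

0.358 u

Mass of separated nucleons = 19(1.00783) + 20(1.008665) = 19.14877 + 20.173300 = 39.322070 u
Mass defect Δm = 39.322070 − 38.963706 = 0.358364 u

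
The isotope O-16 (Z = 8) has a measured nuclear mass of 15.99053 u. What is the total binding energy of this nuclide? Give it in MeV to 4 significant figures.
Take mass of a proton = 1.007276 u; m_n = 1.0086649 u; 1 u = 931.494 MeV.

Total constituent mass: 8 × 1.007276 + 8 × 1.0086649 = 16.1275272 u
Δm = 16.1275272 − 15.99053 = 0.1369972 u
Converting to energy: 0.1369972 u × 931.494 MeV/u = 127.612 MeV

127.6 MeV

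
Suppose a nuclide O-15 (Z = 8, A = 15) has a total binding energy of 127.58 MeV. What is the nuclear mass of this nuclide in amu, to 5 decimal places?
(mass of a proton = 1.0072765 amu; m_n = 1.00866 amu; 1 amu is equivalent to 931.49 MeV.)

Mass defect = 127.58 MeV / (931.49 MeV/amu) = 0.1369634 amu
Constituent mass = 8(1.0072765) + 7(1.00866) = 15.1188320 amu
Nuclear mass = 15.1188320 − 0.1369634 = 14.9818686 amu ≈ 14.98187 amu (to 5 decimal places)

14.98187 amu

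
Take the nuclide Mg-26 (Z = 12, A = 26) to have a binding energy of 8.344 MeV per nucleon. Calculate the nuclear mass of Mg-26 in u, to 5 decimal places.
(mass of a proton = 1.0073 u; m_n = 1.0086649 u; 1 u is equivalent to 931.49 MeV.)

25.97601 u

Total binding energy = 26 × 8.344 = 216.944 MeV
Mass defect = 216.944 MeV / (931.49 MeV/u) = 0.2329000 u
Constituent mass = 12(1.0073) + 14(1.0086649) = 26.2089086 u
Nuclear mass = 26.2089086 − 0.2329000 = 25.9760086 u ≈ 25.97601 u (to 5 decimal places)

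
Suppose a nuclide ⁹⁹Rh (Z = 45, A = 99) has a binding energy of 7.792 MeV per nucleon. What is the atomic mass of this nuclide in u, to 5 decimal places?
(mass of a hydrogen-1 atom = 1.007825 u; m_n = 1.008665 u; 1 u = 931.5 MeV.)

98.99190 u

Total binding energy = 99 × 7.792 = 771.408 MeV
Mass defect = 771.408 MeV / (931.5 MeV/u) = 0.8281353 u
Constituent mass = 45(1.007825) + 54(1.008665) = 99.820035 u
Atomic mass = 99.820035 − 0.8281353 = 98.9918997 u ≈ 98.99190 u (to 5 decimal places)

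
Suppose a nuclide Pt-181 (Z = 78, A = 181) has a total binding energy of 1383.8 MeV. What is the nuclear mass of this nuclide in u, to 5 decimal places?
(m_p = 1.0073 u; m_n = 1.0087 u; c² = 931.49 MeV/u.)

180.97992 u

Mass defect = 1383.8 MeV / (931.49 MeV/u) = 1.4855769 u
Constituent mass = 78(1.0073) + 103(1.0087) = 182.4655 u
Nuclear mass = 182.4655 − 1.4855769 = 180.9799231 u ≈ 180.97992 u (to 5 decimal places)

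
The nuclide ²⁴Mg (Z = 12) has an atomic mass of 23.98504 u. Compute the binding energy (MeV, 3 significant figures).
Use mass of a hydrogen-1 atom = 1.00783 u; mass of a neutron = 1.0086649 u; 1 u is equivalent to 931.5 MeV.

Z = 12, so N = A − Z = 24 − 12 = 12.
Σm = 12·m(¹H) + 12·m_n = 12.09396 + 12.1039788 = 24.1979388 u
Mass defect Δm = 24.1979388 − 23.98504 = 0.2128988 u
E_B = 0.2128988 × 931.5 = 198.315 MeV

198 MeV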